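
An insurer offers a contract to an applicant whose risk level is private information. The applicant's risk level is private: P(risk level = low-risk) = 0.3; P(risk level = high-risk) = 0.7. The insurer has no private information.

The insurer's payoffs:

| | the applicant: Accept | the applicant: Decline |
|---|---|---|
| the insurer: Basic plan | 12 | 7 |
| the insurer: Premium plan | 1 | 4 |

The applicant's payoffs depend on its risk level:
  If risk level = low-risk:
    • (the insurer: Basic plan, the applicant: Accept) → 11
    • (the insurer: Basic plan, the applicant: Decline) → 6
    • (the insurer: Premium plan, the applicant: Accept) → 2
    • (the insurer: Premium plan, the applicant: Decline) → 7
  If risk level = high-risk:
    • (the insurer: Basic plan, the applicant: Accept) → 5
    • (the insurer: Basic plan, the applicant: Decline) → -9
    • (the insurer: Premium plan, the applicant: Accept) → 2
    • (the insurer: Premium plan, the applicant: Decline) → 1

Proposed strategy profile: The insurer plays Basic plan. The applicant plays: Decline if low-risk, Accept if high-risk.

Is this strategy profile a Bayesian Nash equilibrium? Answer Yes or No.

The insurer plays Basic plan: E[Basic plan] = 0.3·(7) + 0.7·(12) = 10.5; E[Premium plan] = 1.9. Best-responding. ✓
The applicant (risk level low-risk), facing Basic plan: Accept gives 11, Decline gives 6. Proposed Decline is not best — profitable deviation exists. ✗
The applicant (risk level high-risk), facing Basic plan: Accept gives 5, Decline gives -9. Proposed Accept is best. ✓

No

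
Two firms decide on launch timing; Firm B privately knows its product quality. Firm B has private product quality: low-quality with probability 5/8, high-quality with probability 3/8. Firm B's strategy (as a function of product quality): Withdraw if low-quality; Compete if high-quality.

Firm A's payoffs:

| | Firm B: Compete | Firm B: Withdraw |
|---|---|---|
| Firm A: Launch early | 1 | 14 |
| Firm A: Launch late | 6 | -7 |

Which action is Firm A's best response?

Compute Firm A's expected payoff for each action, taking the expectation over Firm B's type.
E[Launch early] = 5/8·(14) + 3/8·(1) = 73/8
E[Launch late] = 5/8·(-7) + 3/8·(6) = -17/8
Best response: Launch early (73/8 is the largest).

Launch early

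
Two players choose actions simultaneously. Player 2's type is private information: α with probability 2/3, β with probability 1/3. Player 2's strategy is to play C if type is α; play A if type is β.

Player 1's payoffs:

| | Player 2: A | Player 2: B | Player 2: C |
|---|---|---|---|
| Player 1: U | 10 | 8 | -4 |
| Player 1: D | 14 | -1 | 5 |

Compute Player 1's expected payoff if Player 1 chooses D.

E[D] = 2/3·5 + 1/3·14 = 10/3 + 14/3 = 8

8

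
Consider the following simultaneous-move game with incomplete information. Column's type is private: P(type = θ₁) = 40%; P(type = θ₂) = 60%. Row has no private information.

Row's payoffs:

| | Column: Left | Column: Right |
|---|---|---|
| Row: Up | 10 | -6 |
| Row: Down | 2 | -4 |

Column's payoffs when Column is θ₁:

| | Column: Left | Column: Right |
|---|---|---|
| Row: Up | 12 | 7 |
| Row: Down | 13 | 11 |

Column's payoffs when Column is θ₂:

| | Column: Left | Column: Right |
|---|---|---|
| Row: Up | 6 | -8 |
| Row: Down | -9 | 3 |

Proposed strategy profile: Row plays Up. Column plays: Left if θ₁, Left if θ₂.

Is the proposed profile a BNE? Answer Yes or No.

A profile is a BNE iff every type of every player is best-responding given beliefs about the other side.
Row plays Up: E[Up] = 0.4·(10) + 0.6·(10) = 10; E[Down] = 2. Best-responding. ✓
Column (type θ₁), facing Up: Left gives 12, Right gives 7. Proposed Left is best. ✓
Column (type θ₂), facing Up: Left gives 6, Right gives -8. Proposed Left is best. ✓

Yes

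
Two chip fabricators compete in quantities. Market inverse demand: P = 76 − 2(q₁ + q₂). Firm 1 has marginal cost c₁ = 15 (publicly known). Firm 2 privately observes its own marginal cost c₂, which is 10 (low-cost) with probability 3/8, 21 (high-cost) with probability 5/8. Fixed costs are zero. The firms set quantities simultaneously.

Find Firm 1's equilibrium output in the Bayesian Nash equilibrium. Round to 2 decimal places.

10.48

Each type of Firm 2 best-responds to q₁; Firm 1 best-responds to the expected q₂ over Firm 2's types.
Firm 2 with cost c maximizes (76 − 2(q₁+q₂) − c)·q₂, giving q₂(c) = (76 − c − 2q₁)/4.
E[c₂] = 3/8·10 + 5/8·21 = 16.875
Firm 1's FOC against E[q₂] yields q₁ = (76 − 2·15 + E[c₂])/6 = (76 − 30 + 16.875)/6 = 10.4792.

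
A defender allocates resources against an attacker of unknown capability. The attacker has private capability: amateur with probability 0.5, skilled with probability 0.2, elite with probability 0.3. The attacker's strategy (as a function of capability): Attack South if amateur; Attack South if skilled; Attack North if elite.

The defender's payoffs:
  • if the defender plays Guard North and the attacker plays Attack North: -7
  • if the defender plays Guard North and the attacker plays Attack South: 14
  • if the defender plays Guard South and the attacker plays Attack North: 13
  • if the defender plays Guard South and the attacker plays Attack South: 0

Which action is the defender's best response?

Guard North

E[Guard North] = 0.5·(14) + 0.2·(14) + 0.3·(-7) = 7.7
E[Guard South] = 0.5·(0) + 0.2·(0) + 0.3·(13) = 3.9
Best response: Guard North (7.7 is the largest).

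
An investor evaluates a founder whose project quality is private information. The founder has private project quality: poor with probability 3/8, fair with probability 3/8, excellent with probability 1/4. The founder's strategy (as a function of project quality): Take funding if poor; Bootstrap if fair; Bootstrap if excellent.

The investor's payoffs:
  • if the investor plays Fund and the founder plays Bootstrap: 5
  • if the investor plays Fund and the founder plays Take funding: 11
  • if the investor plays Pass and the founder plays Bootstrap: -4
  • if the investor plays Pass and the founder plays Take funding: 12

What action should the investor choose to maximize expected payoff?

Fund

E[Fund] = 3/8·(11) + 3/8·(5) + 1/4·(5) = 29/4
E[Pass] = 3/8·(12) + 3/8·(-4) + 1/4·(-4) = 2
Best response: Fund (29/4 is the largest).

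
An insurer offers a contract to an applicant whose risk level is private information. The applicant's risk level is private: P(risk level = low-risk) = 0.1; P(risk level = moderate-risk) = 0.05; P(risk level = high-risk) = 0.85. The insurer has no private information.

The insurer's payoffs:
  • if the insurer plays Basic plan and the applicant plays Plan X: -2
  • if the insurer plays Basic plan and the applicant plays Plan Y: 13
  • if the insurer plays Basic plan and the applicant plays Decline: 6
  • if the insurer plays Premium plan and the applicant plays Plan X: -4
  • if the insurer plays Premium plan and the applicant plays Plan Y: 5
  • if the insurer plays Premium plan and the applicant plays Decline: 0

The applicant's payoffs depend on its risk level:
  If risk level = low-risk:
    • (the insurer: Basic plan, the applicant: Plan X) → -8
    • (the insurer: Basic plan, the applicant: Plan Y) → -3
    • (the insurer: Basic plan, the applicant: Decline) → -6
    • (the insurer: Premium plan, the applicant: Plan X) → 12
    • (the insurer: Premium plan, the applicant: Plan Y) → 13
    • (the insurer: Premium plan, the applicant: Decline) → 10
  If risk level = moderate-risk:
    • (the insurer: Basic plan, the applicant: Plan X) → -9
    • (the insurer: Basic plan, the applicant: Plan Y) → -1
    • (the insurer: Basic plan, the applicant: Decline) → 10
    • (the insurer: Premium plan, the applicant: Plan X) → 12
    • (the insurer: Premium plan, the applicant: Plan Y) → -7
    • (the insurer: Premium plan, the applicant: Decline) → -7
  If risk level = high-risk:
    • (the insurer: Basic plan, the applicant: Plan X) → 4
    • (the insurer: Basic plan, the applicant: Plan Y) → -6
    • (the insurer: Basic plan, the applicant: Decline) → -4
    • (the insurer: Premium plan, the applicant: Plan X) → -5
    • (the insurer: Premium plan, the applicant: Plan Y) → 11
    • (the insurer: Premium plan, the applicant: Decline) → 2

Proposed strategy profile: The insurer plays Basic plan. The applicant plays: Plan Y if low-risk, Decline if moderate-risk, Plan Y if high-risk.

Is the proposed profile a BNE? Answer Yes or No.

No

The insurer plays Basic plan: E[Basic plan] = 0.1·(13) + 0.05·(6) + 0.85·(13) = 12.65; E[Premium plan] = 4.75. Best-responding. ✓
The applicant (risk level low-risk), facing Basic plan: Plan X gives -8, Plan Y gives -3, Decline gives -6. Proposed Plan Y is best. ✓
The applicant (risk level moderate-risk), facing Basic plan: Plan X gives -9, Plan Y gives -1, Decline gives 10. Proposed Decline is best. ✓
The applicant (risk level high-risk), facing Basic plan: Plan X gives 4, Plan Y gives -6, Decline gives -4. Proposed Plan Y is not best — profitable deviation exists. ✗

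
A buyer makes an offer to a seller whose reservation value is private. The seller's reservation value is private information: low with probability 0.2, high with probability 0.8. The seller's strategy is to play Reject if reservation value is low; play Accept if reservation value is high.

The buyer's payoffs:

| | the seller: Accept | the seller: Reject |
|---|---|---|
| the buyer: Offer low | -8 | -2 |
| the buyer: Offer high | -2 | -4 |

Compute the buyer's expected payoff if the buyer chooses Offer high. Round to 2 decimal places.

E[Offer high] = 0.2·(-4) + 0.8·(-2) = (-0.8) + (-1.6) = -2.4

-2.40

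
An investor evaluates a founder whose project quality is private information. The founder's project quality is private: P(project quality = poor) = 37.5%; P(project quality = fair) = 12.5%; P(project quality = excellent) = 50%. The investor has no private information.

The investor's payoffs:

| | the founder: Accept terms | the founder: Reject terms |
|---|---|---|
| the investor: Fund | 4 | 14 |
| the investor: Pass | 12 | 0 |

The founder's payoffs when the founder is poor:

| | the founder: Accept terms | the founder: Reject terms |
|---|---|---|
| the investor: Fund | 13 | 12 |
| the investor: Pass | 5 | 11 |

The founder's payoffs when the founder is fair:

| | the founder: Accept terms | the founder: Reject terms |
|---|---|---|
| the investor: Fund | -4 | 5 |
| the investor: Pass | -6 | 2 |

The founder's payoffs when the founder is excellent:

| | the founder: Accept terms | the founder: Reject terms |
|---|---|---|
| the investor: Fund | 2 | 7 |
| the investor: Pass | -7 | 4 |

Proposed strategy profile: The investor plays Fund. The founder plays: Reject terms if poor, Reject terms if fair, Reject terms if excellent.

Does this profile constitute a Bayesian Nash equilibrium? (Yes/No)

No

The investor plays Fund: E[Fund] = 0.375·(14) + 0.125·(14) + 0.5·(14) = 14; E[Pass] = 0. Best-responding. ✓
The founder (project quality poor), facing Fund: Accept terms gives 13, Reject terms gives 12. Proposed Reject terms is not best — profitable deviation exists. ✗
The founder (project quality fair), facing Fund: Accept terms gives -4, Reject terms gives 5. Proposed Reject terms is best. ✓
The founder (project quality excellent), facing Fund: Accept terms gives 2, Reject terms gives 7. Proposed Reject terms is best. ✓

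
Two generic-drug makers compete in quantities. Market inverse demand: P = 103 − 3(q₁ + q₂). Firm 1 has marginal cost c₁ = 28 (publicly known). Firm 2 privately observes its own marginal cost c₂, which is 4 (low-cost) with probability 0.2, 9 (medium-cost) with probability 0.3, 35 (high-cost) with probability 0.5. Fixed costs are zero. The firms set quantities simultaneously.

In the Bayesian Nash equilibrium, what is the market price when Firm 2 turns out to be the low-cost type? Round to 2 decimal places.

Firm 2 with cost c maximizes (103 − 3(q₁+q₂) − c)·q₂, giving q₂(c) = (103 − c − 3q₁)/6.
E[c₂] = 0.2·4 + 0.3·9 + 0.5·35 = 21
Firm 1's FOC against E[q₂] yields q₁ = (103 − 2·28 + E[c₂])/9 = (103 − 56 + 21)/9 = 7.55556.
q₂(low-cost) = 12.7222, so P = 103 − 3·(7.55556 + 12.7222) = 42.1667.

42.17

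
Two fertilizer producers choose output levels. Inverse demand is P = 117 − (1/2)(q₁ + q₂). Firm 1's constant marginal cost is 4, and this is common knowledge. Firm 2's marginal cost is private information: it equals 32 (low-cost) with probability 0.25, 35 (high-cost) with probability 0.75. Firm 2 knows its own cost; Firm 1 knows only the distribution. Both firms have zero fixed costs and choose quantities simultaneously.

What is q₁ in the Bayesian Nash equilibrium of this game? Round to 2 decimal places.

95.50

Firm 2 with cost c maximizes (117 − (1/2)(q₁+q₂) − c)·q₂, giving q₂(c) = (117 − c − (1/2)q₁).
E[c₂] = 0.25·32 + 0.75·35 = 34.25
Firm 1's FOC against E[q₂] yields q₁ = (117 − 2·4 + E[c₂])/(3/2) = (117 − 8 + 34.25)/(3/2) = 95.5.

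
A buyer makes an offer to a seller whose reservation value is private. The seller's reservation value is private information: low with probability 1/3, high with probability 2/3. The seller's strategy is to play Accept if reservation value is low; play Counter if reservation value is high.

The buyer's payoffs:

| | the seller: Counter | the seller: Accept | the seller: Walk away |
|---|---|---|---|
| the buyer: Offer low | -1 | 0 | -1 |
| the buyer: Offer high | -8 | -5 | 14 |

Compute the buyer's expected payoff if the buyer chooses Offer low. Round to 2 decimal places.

-0.67

E[Offer low] = 1/3·0 + 2/3·(-1) = 0 + (-2/3) = -2/3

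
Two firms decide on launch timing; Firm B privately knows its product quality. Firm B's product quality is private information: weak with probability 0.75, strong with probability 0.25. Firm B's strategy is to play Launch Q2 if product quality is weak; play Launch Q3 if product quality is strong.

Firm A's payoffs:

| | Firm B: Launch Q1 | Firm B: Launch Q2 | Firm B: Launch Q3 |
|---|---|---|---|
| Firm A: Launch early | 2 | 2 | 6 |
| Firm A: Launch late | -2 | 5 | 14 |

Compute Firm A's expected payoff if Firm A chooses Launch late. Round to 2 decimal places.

E[Launch late] = 0.75·5 + 0.25·14 = 3.75 + 3.5 = 7.25

7.25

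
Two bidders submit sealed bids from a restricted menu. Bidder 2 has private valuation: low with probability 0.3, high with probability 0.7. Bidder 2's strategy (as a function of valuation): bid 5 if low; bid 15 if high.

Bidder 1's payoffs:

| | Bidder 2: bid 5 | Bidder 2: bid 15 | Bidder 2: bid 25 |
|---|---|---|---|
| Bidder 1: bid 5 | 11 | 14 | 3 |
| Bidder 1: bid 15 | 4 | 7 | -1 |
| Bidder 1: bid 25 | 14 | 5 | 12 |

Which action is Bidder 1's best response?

E[bid 5] = 0.3·(11) + 0.7·(14) = 13.1
E[bid 15] = 0.3·(4) + 0.7·(7) = 6.1
E[bid 25] = 0.3·(14) + 0.7·(5) = 7.7
Best response: bid 5 (13.1 is the largest).

bid 5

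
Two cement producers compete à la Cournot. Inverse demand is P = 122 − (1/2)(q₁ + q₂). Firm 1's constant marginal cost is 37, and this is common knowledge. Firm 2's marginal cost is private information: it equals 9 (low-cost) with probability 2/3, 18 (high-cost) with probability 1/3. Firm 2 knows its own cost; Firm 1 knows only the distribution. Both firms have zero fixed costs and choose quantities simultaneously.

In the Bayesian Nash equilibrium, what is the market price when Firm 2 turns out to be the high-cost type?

60

Type-c best response for Firm 2: q₂(c) = (122 − c) − q₁/2.
Firm 1 maximizes expected profit; its first-order condition is 122 − q₁ − (1/2)E[q₂] − 37 = 0.
Substituting E[q₂] and solving: E[c₂] = 12, so q₁ = (122 − 2·37 + 12)/(3/2) = 40.
q₂(high-cost) = 84, so P = 122 − (1/2)·(40 + 84) = 60.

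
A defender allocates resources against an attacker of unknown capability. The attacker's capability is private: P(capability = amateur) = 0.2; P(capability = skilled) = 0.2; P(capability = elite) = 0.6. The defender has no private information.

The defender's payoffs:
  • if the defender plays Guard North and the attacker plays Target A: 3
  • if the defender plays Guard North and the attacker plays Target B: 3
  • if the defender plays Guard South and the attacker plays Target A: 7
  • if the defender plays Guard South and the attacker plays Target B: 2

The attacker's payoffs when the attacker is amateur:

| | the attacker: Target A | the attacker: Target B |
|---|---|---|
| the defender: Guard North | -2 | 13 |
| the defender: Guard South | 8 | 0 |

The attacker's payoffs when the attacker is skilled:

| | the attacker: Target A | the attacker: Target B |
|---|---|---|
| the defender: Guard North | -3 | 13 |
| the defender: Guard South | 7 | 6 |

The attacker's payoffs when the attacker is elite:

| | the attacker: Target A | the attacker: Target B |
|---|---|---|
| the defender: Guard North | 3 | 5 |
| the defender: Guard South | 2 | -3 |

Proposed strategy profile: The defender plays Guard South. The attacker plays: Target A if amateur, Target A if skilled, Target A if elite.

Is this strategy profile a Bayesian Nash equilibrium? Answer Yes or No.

A profile is a BNE iff every type of every player is best-responding given beliefs about the other side.
The defender plays Guard South: E[Guard South] = 0.2·(7) + 0.2·(7) + 0.6·(7) = 7; E[Guard North] = 3. Best-responding. ✓
The attacker (capability amateur), facing Guard South: Target A gives 8, Target B gives 0. Proposed Target A is best. ✓
The attacker (capability skilled), facing Guard South: Target A gives 7, Target B gives 6. Proposed Target A is best. ✓
The attacker (capability elite), facing Guard South: Target A gives 2, Target B gives -3. Proposed Target A is best. ✓

Yes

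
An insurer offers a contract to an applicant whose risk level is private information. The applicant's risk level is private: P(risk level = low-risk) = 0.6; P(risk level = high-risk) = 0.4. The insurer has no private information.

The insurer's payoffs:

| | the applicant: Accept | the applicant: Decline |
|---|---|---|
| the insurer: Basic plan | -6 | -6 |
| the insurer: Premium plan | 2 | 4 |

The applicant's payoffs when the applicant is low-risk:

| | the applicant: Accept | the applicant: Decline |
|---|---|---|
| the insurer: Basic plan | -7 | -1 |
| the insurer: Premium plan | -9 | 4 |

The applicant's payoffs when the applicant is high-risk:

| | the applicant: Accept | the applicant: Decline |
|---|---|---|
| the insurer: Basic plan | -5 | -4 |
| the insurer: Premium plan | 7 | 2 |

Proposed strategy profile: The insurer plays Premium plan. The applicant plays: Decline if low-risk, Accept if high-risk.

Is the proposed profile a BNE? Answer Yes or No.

A profile is a BNE iff every type of every player is best-responding given beliefs about the other side.
The insurer plays Premium plan: E[Premium plan] = 0.6·(4) + 0.4·(2) = 3.2; E[Basic plan] = -6. Best-responding. ✓
The applicant (risk level low-risk), facing Premium plan: Accept gives -9, Decline gives 4. Proposed Decline is best. ✓
The applicant (risk level high-risk), facing Premium plan: Accept gives 7, Decline gives 2. Proposed Accept is best. ✓

Yes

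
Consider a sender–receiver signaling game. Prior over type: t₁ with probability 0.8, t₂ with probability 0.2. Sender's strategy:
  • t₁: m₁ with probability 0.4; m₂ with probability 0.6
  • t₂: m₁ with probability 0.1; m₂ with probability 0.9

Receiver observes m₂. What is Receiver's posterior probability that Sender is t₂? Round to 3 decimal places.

Apply Bayes' rule using the sender's strategy as the likelihood.
P(m₂) = 0.8·0.6 + 0.2·0.9 = 0.66
P(t₂ | m₂) = (0.2·0.9) / 0.66 = 0.18 / 0.66 = 0.272727

0.273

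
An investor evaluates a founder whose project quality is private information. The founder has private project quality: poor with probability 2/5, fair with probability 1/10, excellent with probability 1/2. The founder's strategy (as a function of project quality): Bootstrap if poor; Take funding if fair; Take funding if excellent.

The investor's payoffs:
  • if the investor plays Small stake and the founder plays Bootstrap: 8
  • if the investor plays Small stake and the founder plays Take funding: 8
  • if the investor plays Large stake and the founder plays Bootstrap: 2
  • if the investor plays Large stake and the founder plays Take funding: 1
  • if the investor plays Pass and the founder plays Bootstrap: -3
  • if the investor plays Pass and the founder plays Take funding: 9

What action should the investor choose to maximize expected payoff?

Compute the investor's expected payoff for each action, taking the expectation over the founder's type.
E[Small stake] = 2/5·(8) + 1/10·(8) + 1/2·(8) = 8
E[Large stake] = 2/5·(2) + 1/10·(1) + 1/2·(1) = 7/5
E[Pass] = 2/5·(-3) + 1/10·(9) + 1/2·(9) = 21/5
Best response: Small stake (8 is the largest).

Small stake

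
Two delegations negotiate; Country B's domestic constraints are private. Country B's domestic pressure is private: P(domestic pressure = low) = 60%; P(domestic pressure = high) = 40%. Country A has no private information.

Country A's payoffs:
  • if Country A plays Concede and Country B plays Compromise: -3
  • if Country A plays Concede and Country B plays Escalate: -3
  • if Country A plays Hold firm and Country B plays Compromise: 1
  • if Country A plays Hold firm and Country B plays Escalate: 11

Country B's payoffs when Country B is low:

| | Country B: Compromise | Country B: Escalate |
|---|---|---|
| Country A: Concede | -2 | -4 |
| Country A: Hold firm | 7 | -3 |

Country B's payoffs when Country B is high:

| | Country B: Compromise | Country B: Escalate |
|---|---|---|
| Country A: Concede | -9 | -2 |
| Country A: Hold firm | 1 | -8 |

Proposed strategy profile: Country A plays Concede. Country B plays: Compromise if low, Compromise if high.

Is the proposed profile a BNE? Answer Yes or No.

Country A plays Concede: E[Concede] = 0.6·(-3) + 0.4·(-3) = -3; E[Hold firm] = 1. Not best-responding. ✗
Country B (domestic pressure low), facing Concede: Compromise gives -2, Escalate gives -4. Proposed Compromise is best. ✓
Country B (domestic pressure high), facing Concede: Compromise gives -9, Escalate gives -2. Proposed Compromise is not best — profitable deviation exists. ✗

No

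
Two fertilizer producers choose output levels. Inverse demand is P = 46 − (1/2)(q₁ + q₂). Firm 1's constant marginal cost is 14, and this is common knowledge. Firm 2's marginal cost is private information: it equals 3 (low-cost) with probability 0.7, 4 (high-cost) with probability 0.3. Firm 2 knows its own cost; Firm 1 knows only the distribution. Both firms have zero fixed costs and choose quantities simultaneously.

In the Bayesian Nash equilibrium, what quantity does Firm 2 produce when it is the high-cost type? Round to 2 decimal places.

34.90

Type-c best response for Firm 2: q₂(c) = (46 − c) − q₁/2.
Firm 1 maximizes expected profit; its first-order condition is 46 − q₁ − (1/2)E[q₂] − 14 = 0.
Substituting E[q₂] and solving: E[c₂] = 3.3, so q₁ = (46 − 2·14 + 3.3)/(3/2) = 14.2.
q₂(high-cost) = (46 − 4 − (1/2)·14.2) = 34.9.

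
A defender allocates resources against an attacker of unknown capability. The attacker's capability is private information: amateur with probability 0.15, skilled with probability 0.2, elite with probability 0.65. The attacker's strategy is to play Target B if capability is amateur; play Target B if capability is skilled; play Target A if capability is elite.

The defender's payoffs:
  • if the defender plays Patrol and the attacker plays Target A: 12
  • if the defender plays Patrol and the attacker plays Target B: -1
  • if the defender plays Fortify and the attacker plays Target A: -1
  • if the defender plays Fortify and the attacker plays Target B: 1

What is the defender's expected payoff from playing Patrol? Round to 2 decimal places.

7.45

E[Patrol] = 0.15·(-1) + 0.2·(-1) + 0.65·12 = (-0.15) + (-0.2) + 7.8 = 7.45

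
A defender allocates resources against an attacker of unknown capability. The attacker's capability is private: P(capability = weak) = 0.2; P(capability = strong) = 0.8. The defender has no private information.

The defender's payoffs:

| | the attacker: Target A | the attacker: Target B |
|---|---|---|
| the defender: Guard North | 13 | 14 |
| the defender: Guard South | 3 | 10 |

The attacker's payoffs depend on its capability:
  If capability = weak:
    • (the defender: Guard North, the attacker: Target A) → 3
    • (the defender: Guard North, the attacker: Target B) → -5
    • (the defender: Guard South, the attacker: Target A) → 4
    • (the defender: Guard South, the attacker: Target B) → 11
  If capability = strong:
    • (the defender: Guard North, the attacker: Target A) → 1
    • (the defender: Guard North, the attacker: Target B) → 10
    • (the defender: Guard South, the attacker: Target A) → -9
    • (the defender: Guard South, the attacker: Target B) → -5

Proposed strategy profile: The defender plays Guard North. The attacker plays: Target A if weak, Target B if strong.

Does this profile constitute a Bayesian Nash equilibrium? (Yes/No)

Yes

A profile is a BNE iff every type of every player is best-responding given beliefs about the other side.
The defender plays Guard North: E[Guard North] = 0.2·(13) + 0.8·(14) = 13.8; E[Guard South] = 8.6. Best-responding. ✓
The attacker (capability weak), facing Guard North: Target A gives 3, Target B gives -5. Proposed Target A is best. ✓
The attacker (capability strong), facing Guard North: Target A gives 1, Target B gives 10. Proposed Target B is best. ✓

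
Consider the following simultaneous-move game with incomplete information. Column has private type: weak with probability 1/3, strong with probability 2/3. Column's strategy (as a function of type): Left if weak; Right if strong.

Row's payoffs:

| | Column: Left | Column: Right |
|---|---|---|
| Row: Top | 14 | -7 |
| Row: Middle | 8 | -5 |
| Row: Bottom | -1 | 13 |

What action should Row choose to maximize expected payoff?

Compute Row's expected payoff for each action, taking the expectation over Column's type.
E[Top] = 1/3·(14) + 2/3·(-7) = 0
E[Middle] = 1/3·(8) + 2/3·(-5) = -2/3
E[Bottom] = 1/3·(-1) + 2/3·(13) = 25/3
Best response: Bottom (25/3 is the largest).

Bottom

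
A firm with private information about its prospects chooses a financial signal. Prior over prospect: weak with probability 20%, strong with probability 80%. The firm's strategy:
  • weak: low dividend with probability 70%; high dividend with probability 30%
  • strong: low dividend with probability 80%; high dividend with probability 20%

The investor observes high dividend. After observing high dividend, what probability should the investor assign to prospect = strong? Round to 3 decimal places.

P(high dividend) = 0.2·0.3 + 0.8·0.2 = 0.22
P(strong | high dividend) = (0.8·0.2) / 0.22 = 0.16 / 0.22 = 0.727273

0.727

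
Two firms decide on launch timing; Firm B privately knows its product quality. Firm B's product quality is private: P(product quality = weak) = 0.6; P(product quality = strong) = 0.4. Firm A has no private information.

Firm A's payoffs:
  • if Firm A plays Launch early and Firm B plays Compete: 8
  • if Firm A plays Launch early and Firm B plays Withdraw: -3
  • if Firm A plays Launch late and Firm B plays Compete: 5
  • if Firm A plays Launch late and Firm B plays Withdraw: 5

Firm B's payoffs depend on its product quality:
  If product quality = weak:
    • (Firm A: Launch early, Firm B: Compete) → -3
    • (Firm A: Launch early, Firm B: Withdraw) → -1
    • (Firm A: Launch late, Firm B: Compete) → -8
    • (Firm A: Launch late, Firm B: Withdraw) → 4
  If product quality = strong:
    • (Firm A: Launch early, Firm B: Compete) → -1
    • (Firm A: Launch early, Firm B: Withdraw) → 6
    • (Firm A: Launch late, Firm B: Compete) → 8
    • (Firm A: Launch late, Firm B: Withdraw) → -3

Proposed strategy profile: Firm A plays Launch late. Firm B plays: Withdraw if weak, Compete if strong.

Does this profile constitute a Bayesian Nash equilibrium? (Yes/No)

Firm A plays Launch late: E[Launch late] = 0.6·(5) + 0.4·(5) = 5; E[Launch early] = 1.4. Best-responding. ✓
Firm B (product quality weak), facing Launch late: Compete gives -8, Withdraw gives 4. Proposed Withdraw is best. ✓
Firm B (product quality strong), facing Launch late: Compete gives 8, Withdraw gives -3. Proposed Compete is best. ✓

Yes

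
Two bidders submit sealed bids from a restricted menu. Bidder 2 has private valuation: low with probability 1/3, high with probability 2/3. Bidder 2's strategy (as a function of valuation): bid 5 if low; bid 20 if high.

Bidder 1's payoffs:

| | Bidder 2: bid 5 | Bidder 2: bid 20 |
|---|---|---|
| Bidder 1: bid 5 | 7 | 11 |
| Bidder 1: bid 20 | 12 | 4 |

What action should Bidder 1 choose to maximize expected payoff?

bid 5

E[bid 5] = 1/3·(7) + 2/3·(11) = 29/3
E[bid 20] = 1/3·(12) + 2/3·(4) = 20/3
Best response: bid 5 (29/3 is the largest).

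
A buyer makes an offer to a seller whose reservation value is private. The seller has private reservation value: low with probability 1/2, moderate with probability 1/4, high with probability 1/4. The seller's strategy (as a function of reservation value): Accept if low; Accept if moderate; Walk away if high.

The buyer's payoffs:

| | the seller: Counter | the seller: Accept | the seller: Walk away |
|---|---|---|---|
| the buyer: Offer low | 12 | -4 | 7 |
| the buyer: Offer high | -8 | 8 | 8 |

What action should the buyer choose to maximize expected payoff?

Offer high

E[Offer low] = 1/2·(-4) + 1/4·(-4) + 1/4·(7) = -5/4
E[Offer high] = 1/2·(8) + 1/4·(8) + 1/4·(8) = 8
Best response: Offer high (8 is the largest).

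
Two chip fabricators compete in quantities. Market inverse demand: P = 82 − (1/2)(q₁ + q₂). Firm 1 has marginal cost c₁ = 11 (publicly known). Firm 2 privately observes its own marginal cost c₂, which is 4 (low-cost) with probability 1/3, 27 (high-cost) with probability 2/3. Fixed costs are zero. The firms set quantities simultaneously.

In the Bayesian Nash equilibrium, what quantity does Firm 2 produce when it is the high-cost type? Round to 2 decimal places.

28.56

Firm 2 with cost c maximizes (82 − (1/2)(q₁+q₂) − c)·q₂, giving q₂(c) = (82 − c − (1/2)q₁).
E[c₂] = 1/3·4 + 2/3·27 = 19.3333
Firm 1's FOC against E[q₂] yields q₁ = (82 − 2·11 + E[c₂])/(3/2) = (82 − 22 + 19.3333)/(3/2) = 52.8889.
q₂(high-cost) = (82 − 27 − (1/2)·52.8889) = 28.5556.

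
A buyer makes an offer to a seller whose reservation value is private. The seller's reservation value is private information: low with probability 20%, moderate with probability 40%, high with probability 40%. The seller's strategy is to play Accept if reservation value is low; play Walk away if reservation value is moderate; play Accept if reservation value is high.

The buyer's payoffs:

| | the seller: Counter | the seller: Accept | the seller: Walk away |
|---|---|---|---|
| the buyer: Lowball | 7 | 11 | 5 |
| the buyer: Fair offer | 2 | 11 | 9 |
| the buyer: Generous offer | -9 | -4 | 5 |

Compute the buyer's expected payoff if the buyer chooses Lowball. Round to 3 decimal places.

Take the expectation over the seller's reservation value, weighting each type's action by its prior probability.
E[Lowball] = 0.2·11 + 0.4·5 + 0.4·11 = 2.2 + 2 + 4.4 = 8.6

8.600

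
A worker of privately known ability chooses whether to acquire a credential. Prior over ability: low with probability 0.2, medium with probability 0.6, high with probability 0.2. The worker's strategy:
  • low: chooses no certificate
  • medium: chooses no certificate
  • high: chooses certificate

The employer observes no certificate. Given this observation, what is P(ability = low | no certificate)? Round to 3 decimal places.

0.250

Apply Bayes' rule using the sender's strategy as the likelihood.
P(no certificate) = 0.2·1 + 0.6·1 + 0.2·0 = 0.8
P(low | no certificate) = (0.2·1) / 0.8 = 0.2 / 0.8 = 0.25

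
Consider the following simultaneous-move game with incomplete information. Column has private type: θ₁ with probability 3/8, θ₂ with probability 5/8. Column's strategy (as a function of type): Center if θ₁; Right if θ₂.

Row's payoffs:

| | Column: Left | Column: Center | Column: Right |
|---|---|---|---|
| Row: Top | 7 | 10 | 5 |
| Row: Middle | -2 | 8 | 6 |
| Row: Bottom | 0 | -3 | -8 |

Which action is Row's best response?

Compute Row's expected payoff for each action, taking the expectation over Column's type.
E[Top] = 3/8·(10) + 5/8·(5) = 55/8
E[Middle] = 3/8·(8) + 5/8·(6) = 27/4
E[Bottom] = 3/8·(-3) + 5/8·(-8) = -49/8
Best response: Top (55/8 is the largest).

Top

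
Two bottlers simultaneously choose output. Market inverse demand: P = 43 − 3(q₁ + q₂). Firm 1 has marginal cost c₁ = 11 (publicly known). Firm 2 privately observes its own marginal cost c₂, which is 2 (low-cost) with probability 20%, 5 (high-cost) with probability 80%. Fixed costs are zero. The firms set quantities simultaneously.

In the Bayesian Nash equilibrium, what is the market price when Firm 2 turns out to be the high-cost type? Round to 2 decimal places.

Firm 2 with cost c maximizes (43 − 3(q₁+q₂) − c)·q₂, giving q₂(c) = (43 − c − 3q₁)/6.
E[c₂] = 0.2·2 + 0.8·5 = 4.4
Firm 1's FOC against E[q₂] yields q₁ = (43 − 2·11 + E[c₂])/9 = (43 − 22 + 4.4)/9 = 2.82222.
q₂(high-cost) = 4.92222, so P = 43 − 3·(2.82222 + 4.92222) = 19.7667.

19.77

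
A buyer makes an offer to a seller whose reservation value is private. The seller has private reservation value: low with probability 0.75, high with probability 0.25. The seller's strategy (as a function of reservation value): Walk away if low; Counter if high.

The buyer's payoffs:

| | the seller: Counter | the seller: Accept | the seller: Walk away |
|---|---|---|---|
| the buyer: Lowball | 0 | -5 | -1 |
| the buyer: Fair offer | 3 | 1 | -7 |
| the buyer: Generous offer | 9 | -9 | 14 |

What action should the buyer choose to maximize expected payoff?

Generous offer

E[Lowball] = 0.75·(-1) + 0.25·(0) = -0.75
E[Fair offer] = 0.75·(-7) + 0.25·(3) = -4.5
E[Generous offer] = 0.75·(14) + 0.25·(9) = 12.75
Best response: Generous offer (12.75 is the largest).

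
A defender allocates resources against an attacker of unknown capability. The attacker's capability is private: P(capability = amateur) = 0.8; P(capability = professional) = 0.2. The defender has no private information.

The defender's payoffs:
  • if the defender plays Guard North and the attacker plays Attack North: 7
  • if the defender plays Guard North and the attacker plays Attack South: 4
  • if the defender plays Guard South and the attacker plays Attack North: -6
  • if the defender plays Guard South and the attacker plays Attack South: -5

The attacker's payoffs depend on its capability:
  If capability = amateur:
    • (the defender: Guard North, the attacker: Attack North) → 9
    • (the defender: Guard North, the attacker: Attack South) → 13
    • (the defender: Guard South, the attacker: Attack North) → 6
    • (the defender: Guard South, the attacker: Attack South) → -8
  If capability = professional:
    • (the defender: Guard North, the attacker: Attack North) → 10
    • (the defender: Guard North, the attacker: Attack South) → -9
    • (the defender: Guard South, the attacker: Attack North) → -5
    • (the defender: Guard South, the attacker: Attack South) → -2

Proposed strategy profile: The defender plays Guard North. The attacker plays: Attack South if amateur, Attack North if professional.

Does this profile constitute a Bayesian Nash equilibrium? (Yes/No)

Yes

The defender plays Guard North: E[Guard North] = 0.8·(4) + 0.2·(7) = 4.6; E[Guard South] = -5.2. Best-responding. ✓
The attacker (capability amateur), facing Guard North: Attack North gives 9, Attack South gives 13. Proposed Attack South is best. ✓
The attacker (capability professional), facing Guard North: Attack North gives 10, Attack South gives -9. Proposed Attack North is best. ✓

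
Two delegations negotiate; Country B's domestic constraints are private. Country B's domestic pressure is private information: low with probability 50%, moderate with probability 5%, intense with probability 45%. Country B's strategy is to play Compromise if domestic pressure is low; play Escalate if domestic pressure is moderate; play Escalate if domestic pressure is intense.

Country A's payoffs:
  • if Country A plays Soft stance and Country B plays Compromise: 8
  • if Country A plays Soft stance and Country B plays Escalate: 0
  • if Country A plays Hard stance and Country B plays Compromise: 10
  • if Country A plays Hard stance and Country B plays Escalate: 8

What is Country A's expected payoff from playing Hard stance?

Take the expectation over Country B's domestic pressure, weighting each type's action by its prior probability.
E[Hard stance] = 0.5·10 + 0.05·8 + 0.45·8 = 5 + 0.4 + 3.6 = 9

9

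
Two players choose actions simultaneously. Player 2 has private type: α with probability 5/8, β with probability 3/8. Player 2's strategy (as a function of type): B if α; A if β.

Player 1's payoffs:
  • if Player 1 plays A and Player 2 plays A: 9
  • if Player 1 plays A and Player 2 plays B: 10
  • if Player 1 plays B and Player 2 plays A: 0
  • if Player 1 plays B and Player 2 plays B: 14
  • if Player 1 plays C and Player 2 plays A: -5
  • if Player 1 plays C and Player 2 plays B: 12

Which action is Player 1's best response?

E[A] = 5/8·(10) + 3/8·(9) = 77/8
E[B] = 5/8·(14) + 3/8·(0) = 35/4
E[C] = 5/8·(12) + 3/8·(-5) = 45/8
Best response: A (77/8 is the largest).

A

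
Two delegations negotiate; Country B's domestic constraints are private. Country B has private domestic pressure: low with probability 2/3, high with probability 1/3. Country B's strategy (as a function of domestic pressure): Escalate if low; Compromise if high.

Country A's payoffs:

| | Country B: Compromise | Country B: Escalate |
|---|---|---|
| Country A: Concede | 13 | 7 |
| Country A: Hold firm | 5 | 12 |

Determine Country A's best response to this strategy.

E[Concede] = 2/3·(7) + 1/3·(13) = 9
E[Hold firm] = 2/3·(12) + 1/3·(5) = 29/3
Best response: Hold firm (29/3 is the largest).

Hold firm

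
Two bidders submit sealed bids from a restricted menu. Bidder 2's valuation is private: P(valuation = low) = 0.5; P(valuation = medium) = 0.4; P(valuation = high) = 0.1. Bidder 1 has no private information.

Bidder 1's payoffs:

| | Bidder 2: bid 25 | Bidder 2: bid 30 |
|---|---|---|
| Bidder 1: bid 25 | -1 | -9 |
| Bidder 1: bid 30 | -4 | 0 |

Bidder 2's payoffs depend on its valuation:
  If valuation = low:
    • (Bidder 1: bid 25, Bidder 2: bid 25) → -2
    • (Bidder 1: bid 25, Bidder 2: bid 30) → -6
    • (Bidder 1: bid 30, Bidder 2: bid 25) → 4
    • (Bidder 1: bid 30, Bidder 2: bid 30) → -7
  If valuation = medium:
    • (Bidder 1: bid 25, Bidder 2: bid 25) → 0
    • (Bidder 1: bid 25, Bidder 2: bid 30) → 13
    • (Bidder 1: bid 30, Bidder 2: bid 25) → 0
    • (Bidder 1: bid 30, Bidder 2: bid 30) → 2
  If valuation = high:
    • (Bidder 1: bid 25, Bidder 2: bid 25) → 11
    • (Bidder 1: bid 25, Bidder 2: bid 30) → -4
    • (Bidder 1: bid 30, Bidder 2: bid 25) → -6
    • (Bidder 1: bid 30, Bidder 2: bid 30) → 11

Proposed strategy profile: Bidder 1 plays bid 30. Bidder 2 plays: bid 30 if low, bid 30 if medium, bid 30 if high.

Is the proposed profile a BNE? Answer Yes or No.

No

A profile is a BNE iff every type of every player is best-responding given beliefs about the other side.
Bidder 1 plays bid 30: E[bid 30] = 0.5·(0) + 0.4·(0) + 0.1·(0) = 0; E[bid 25] = -9. Best-responding. ✓
Bidder 2 (valuation low), facing bid 30: bid 25 gives 4, bid 30 gives -7. Proposed bid 30 is not best — profitable deviation exists. ✗
Bidder 2 (valuation medium), facing bid 30: bid 25 gives 0, bid 30 gives 2. Proposed bid 30 is best. ✓
Bidder 2 (valuation high), facing bid 30: bid 25 gives -6, bid 30 gives 11. Proposed bid 30 is best. ✓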